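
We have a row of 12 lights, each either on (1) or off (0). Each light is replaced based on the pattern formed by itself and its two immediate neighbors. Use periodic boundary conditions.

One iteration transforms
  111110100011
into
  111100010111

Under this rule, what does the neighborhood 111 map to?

1

At position 0 the neighborhood is 111; the next row has 1 there.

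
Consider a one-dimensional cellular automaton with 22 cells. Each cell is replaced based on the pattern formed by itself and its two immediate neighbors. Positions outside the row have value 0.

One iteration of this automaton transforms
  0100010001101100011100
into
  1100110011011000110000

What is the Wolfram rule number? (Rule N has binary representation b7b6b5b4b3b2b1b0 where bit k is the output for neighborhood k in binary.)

position 18: 111 → 0  (bit 7 = 0)
position 10: 110 → 0  (bit 6 = 0)
position 11: 101 → 1  (bit 5 = 1)
position 2: 100 → 0  (bit 4 = 0)
position 9: 011 → 1  (bit 3 = 1)
position 1: 010 → 1  (bit 2 = 1)
position 0: 001 → 1  (bit 1 = 1)
position 3: 000 → 0  (bit 0 = 0)
bits b7..b0 = 00101110 = 46

46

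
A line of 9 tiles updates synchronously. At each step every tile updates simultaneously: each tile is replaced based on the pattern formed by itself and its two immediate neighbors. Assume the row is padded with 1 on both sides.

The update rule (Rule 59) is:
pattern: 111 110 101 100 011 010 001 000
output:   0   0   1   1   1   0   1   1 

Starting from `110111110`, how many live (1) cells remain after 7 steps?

step 1: 001100001
step 2: 111011111
step 3: 000110000
step 4: 111101111
step 5: 000011000
step 6: 111110111
step 7: 000001100
count of 1: 2

2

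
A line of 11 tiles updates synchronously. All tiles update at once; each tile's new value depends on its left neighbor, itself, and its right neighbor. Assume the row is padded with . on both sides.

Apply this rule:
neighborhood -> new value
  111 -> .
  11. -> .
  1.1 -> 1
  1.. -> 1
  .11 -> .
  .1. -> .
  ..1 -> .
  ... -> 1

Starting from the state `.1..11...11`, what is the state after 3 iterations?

.1...11....

..1...11...
1..11...111
.1...11....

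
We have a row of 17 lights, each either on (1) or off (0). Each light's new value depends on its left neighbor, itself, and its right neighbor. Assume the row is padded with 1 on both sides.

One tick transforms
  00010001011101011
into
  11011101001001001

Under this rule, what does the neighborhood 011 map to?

At position 9 the neighborhood is 011; the next row has 0 there.

0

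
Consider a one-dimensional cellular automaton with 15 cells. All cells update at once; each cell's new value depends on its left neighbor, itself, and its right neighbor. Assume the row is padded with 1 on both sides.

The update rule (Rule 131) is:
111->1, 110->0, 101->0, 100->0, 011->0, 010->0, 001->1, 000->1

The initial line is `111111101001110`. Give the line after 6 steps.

111111000010100
111110011100001
111100101001110
111001000010100
110010011100001
100100101001110

100100101001110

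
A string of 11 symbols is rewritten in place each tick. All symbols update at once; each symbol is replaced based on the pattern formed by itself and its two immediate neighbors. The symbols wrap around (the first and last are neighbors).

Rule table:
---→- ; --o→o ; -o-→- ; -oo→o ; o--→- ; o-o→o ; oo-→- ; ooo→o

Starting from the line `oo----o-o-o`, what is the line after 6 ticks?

o-o-ooo----

tick 1: o----o-o-oo
tick 2: ----o-o-ooo
tick 3: ---o-o-ooo-
tick 4: --o-o-ooo--
tick 5: -o-o-ooo---
tick 6: o-o-ooo----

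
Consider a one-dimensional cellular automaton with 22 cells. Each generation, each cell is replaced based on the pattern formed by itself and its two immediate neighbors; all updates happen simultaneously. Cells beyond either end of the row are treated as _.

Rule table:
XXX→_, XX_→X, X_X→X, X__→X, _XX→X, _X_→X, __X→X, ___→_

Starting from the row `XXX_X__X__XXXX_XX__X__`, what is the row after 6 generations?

XX_XXXXXXX____XX_____X

X_XXXXXXXXX__XXXXXXXX_
XXX_______XXXX______XX
X_XX_____XX__XX____XXX
XXXXX___XXXXXXXX__XX_X
X___XX_XX______XXXXXXX
XX_XXXXXXX____XX_____X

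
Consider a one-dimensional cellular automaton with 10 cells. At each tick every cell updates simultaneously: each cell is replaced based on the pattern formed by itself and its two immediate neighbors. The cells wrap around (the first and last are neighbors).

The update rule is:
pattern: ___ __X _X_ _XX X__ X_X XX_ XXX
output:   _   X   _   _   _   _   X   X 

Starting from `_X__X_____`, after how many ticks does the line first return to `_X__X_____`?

X__X______
__X______X
_X______X_
X______X__
______X__X
_____X__X_
____X__X__
___X__X___
__X__X____
_X__X_____

10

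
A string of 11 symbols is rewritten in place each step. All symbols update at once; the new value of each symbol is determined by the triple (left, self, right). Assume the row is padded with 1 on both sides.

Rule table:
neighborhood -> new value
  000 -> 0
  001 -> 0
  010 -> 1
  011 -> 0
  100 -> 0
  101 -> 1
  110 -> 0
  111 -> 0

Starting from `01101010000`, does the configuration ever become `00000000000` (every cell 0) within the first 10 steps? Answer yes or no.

yes

10011110000
00000000000
all cells are 0 at step 2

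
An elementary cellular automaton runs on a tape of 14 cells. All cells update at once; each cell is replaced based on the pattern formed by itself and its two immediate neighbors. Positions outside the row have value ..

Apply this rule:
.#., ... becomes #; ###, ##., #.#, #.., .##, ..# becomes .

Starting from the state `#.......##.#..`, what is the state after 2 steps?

#.......##.#.#

#.#####....#.#
#.......##.#.#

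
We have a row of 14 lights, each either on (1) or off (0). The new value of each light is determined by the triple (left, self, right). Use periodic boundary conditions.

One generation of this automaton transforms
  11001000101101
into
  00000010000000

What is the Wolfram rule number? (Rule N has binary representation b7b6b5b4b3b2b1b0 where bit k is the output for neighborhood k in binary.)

1

position 0: 111 → 0  (bit 7 = 0)
position 1: 110 → 0  (bit 6 = 0)
position 9: 101 → 0  (bit 5 = 0)
position 2: 100 → 0  (bit 4 = 0)
position 10: 011 → 0  (bit 3 = 0)
position 4: 010 → 0  (bit 2 = 0)
position 3: 001 → 0  (bit 1 = 0)
position 6: 000 → 1  (bit 0 = 1)
bits b7..b0 = 00000001 = 1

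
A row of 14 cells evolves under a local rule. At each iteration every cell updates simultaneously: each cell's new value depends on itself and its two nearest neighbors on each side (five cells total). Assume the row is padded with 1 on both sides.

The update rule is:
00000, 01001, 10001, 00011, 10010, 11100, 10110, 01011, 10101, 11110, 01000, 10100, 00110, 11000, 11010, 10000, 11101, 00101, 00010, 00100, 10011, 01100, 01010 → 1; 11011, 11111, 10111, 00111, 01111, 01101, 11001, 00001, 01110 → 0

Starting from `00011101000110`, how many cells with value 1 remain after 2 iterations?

11100111111100
01101000001101
count of 1: 6

6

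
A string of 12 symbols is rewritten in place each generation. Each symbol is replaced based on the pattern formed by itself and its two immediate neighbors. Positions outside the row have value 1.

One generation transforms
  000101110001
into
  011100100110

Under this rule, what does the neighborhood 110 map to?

At position 7 the neighborhood is 110; the next row has 0 there.

0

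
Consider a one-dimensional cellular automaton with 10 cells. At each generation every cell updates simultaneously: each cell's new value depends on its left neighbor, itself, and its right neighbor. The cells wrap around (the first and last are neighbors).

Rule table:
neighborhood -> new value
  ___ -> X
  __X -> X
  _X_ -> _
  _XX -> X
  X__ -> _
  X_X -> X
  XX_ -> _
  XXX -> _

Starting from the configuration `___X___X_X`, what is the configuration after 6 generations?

_XX__XX_X_
XX__XX_X__
X__XX_X__X
__XX_X__XX
_XX_X__XX_
XX_X__XX__

XX_X__XX__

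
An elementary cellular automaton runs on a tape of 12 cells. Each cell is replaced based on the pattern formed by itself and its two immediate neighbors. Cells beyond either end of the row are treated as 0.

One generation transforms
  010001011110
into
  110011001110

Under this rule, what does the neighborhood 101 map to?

0

At position 6 the neighborhood is 101; the next row has 0 there.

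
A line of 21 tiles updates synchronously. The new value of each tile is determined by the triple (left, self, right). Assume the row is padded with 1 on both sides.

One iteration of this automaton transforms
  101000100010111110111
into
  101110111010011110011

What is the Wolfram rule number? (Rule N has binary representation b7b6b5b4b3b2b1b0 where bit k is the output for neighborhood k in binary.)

position 13: 111 → 1  (bit 7 = 1)
position 0: 110 → 1  (bit 6 = 1)
position 1: 101 → 0  (bit 5 = 0)
position 3: 100 → 1  (bit 4 = 1)
position 12: 011 → 0  (bit 3 = 0)
position 2: 010 → 1  (bit 2 = 1)
position 5: 001 → 0  (bit 1 = 0)
position 4: 000 → 1  (bit 0 = 1)
bits b7..b0 = 11010101 = 213

213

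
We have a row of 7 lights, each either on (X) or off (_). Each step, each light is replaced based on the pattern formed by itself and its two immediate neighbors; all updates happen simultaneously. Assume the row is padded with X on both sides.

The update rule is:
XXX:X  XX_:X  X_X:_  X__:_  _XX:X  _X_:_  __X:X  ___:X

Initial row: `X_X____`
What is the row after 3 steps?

X_XXXXX

X___XXX
X_XXXXX
X_XXXXX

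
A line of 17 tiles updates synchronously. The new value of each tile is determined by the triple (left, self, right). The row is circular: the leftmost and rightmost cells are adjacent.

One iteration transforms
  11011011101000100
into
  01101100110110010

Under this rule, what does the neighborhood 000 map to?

1

At position 12 the neighborhood is 000; the next row has 1 there.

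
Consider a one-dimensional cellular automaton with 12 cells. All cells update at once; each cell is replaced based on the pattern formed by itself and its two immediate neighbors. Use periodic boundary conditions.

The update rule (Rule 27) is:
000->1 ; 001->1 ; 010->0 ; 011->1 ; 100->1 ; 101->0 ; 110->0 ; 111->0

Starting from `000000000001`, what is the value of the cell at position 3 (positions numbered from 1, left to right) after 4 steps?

0

step 1: 111111111110
step 2: 100000000000
step 3: 011111111111
step 4: 010000000000
position 3 holds 0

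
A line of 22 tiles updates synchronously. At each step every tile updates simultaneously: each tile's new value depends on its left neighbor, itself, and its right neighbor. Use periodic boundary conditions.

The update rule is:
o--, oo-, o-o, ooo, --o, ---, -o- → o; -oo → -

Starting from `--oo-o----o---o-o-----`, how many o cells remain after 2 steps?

21

oo-ooooooooooooooooooo
ooo-oooooooooooooooooo
count of o: 21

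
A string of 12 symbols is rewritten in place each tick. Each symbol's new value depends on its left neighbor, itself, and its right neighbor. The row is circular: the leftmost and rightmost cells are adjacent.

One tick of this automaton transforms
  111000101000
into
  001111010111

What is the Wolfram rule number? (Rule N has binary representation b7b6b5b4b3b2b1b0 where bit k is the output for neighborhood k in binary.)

115

position 1: 111 → 0  (bit 7 = 0)
position 2: 110 → 1  (bit 6 = 1)
position 7: 101 → 1  (bit 5 = 1)
position 3: 100 → 1  (bit 4 = 1)
position 0: 011 → 0  (bit 3 = 0)
position 6: 010 → 0  (bit 2 = 0)
position 5: 001 → 1  (bit 1 = 1)
position 4: 000 → 1  (bit 0 = 1)
bits b7..b0 = 01110011 = 115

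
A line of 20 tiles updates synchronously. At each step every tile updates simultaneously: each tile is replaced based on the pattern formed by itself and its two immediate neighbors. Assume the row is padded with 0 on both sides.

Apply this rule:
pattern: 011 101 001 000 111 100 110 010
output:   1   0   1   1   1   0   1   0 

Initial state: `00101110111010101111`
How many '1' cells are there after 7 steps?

step 1: 11001110111000001111
step 2: 11011110111011111111
step 3: 11011110111011111111  (fixed point — unchanged through step 7)
count of 1: 17

17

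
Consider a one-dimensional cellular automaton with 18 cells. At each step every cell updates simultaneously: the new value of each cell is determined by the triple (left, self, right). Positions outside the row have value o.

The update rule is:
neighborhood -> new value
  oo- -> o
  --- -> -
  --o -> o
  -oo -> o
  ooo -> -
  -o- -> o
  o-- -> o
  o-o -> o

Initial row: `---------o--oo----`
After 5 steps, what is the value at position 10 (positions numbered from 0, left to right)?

o-------ooooooo--o
oo-----oo-----oooo
-oo---oooo---oo---
oooo-oo--oo-oooo-o
---oooooooooo--ooo
position 10 holds o

o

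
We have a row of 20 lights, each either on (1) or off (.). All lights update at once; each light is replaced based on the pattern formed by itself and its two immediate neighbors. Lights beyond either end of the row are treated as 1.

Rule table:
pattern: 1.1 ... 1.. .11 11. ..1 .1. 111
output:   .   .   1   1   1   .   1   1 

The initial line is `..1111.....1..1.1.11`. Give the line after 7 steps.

1.11111....11.1.1.11
1.111111...11.1.1.11
1.1111111..11.1.1.11
1.11111111.11.1.1.11
1.11111111.11.1.1.11  (fixed point — unchanged through step 7)

1.11111111.11.1.1.11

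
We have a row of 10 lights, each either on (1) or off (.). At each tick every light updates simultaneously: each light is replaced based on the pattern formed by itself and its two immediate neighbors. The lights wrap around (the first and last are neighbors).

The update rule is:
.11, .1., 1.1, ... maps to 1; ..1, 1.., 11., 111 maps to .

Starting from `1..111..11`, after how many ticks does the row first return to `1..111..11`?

30

...1....1.
11.1.11.1.
1.1111.111
.11...11..
.1..1.1..1
11..111..1
....1....1
.11.1.11.1
11.1111.11
..11...11.
1.1..1.1..
111..111..
1....1....
1.11.1.11.
111.1111.1
...11...11
.1.1..1.1.
.111..111.
.1....1...
.1.11.1.11
1111.1111.
1...11...1
..1.1..1.1
..111..111
..1....1..
1.1.11.1.1
.1111.1111
11...11...
1..1.1..1.
1..111..11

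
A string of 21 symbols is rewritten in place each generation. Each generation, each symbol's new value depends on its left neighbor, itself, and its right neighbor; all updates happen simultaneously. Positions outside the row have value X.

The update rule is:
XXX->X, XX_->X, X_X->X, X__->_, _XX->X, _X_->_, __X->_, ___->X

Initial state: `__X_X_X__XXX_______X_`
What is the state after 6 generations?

XXXXXXXXXXXXXXXXXX__X

___X_X___XXX_XXXXX__X
_X__X__X_XXXXXXXXX__X
X_______XXXXXXXXXX__X
X_XXXXX_XXXXXXXXXX__X
XXXXXXXXXXXXXXXXXX__X
XXXXXXXXXXXXXXXXXX__X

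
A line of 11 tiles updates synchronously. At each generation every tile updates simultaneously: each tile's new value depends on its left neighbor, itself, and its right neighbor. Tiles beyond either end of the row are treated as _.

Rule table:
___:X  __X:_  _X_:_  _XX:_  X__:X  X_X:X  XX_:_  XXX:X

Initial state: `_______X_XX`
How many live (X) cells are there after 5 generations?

XXXXXX__X__
_XXXX_X__XX
__XX_X_X___
X___X_X_XXX
_XX__X_X_X_
count of X: 5

5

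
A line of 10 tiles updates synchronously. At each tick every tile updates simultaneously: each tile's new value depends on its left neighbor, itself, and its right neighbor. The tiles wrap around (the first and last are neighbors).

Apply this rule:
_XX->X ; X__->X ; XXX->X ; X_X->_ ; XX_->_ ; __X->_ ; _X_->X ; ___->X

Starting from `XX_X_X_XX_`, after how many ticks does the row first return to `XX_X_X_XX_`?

2

X__X_X_X__
XX_X_X_XX_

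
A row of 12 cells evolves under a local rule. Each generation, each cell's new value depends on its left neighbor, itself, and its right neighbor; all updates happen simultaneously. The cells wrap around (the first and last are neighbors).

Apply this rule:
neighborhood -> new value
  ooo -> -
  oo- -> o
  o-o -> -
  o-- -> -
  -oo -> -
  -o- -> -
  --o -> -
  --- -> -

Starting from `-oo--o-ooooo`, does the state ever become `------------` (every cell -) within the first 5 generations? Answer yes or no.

yes

--o--------o
------------
all cells are - at generation 2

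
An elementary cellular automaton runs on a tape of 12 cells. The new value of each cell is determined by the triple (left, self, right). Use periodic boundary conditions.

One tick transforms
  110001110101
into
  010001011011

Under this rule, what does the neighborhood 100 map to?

At position 2 the neighborhood is 100; the next row has 0 there.

0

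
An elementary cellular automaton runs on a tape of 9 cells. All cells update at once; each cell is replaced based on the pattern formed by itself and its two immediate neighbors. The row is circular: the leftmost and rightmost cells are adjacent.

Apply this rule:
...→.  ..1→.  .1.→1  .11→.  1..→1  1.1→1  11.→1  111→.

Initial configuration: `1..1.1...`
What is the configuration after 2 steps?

11.1111..
.11...11.

.11...11.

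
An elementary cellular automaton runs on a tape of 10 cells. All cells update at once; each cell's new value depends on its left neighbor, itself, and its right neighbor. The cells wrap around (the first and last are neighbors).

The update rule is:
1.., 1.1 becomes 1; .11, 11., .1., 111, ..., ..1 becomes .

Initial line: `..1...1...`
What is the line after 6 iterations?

iteration 1: ...1...1..
iteration 2: ....1...1.
iteration 3: .....1...1
iteration 4: 1.....1...
iteration 5: .1.....1..
iteration 6: ..1.....1.

..1.....1.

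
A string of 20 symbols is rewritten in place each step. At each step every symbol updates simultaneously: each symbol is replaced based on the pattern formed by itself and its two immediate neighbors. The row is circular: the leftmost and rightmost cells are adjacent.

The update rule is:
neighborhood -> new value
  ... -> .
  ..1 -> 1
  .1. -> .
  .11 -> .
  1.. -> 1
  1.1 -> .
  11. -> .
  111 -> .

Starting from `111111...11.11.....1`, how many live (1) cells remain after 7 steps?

6

step 1: ......1.1.....1...1.
step 2: .....1...1...1.1.1.1
step 3: 1...1.1.1.1.1.......
step 4: .1.1.........1.....1
step 5: ....1.......1.1...1.
step 6: ...1.1.....1...1.1.1
step 7: 1.1...1...1.1.1.....
count of 1: 6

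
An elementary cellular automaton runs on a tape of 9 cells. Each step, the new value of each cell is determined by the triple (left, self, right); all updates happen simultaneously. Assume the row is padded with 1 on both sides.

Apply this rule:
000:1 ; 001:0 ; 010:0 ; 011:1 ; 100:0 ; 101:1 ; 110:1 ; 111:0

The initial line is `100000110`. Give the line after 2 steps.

101110111
111011100

111011100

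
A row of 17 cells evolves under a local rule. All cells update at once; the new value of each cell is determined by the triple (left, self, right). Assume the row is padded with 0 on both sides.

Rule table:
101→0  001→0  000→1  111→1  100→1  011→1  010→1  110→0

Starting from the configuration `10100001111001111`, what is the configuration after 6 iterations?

iteration 1: 10111101110101110
iteration 2: 10111001100101101
iteration 3: 10110101010101001
iteration 4: 10100101010101101
iteration 5: 10110101010101001  (repeats iteration 3; period 2)
iteration 6: 10100101010101101

10100101010101101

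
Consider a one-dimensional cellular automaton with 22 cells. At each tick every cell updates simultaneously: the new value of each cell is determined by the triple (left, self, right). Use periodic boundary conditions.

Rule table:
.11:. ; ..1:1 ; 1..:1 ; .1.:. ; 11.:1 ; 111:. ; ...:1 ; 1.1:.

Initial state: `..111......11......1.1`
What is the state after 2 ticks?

.111......1.......1111

11..1111111.1111111...
.111......1.......1111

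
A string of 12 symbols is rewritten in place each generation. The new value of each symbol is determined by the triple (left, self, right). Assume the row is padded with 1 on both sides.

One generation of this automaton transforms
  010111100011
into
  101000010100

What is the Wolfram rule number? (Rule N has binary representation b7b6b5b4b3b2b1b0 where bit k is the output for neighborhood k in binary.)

50

position 4: 111 → 0  (bit 7 = 0)
position 6: 110 → 0  (bit 6 = 0)
position 0: 101 → 1  (bit 5 = 1)
position 7: 100 → 1  (bit 4 = 1)
position 3: 011 → 0  (bit 3 = 0)
position 1: 010 → 0  (bit 2 = 0)
position 9: 001 → 1  (bit 1 = 1)
position 8: 000 → 0  (bit 0 = 0)
bits b7..b0 = 00110010 = 50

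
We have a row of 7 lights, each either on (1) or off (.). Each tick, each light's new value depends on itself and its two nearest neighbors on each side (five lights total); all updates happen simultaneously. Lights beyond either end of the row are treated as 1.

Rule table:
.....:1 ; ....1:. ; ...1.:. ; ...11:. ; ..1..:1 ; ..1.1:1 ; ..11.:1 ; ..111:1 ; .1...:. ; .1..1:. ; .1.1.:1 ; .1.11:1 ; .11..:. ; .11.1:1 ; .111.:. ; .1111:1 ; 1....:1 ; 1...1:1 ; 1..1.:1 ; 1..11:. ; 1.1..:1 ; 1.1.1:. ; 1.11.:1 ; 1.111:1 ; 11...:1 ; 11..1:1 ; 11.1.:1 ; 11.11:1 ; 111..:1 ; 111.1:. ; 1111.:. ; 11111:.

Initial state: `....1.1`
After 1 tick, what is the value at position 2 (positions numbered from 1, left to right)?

11..111
position 2 holds 1

1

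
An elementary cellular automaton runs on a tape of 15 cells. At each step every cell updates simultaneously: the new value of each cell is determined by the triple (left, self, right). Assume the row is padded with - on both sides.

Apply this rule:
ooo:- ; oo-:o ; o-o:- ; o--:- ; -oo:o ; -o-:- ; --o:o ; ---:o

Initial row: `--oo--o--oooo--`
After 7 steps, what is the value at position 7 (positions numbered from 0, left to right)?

oooo-o--oo--o-o
o--o---ooo-o---
--o--ooo-o---oo
oo--oo-o---oooo
oo-ooo---ooo--o
oo-o-o-ooo-o-o-
oo-----o-o-----
position 7 holds o

o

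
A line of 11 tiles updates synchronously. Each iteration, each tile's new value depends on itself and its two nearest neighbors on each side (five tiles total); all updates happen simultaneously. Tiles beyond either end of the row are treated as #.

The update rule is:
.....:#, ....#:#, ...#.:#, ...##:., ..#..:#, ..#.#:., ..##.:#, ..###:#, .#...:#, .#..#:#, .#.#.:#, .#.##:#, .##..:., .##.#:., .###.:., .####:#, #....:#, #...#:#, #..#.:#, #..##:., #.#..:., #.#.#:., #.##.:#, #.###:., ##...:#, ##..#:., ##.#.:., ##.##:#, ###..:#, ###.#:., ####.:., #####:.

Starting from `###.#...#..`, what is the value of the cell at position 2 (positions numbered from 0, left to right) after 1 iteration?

iteration 1: .....#####.
position 2 holds .

.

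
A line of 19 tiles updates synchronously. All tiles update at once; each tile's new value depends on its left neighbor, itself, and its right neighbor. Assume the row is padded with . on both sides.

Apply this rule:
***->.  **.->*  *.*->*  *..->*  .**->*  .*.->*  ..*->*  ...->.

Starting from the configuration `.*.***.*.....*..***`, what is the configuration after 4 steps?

****.****...*****.*
*..***..**.**...***
****.*********.**.*
*..***.......******

*..***.......******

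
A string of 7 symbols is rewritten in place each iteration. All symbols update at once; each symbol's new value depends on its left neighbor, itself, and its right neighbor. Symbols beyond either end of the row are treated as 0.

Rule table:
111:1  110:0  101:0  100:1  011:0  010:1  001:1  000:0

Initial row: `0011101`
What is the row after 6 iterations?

0101110

0101001
1101111
0000110
0001001
0011111
0101110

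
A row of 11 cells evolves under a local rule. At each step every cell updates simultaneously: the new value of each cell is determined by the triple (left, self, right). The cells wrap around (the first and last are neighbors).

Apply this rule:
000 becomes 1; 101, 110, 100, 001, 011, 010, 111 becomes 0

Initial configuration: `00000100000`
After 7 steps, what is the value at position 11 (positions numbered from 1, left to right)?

1

11110001111
00000100000  (repeats step 0; period 2)
step 7: 11110001111
position 11 holds 1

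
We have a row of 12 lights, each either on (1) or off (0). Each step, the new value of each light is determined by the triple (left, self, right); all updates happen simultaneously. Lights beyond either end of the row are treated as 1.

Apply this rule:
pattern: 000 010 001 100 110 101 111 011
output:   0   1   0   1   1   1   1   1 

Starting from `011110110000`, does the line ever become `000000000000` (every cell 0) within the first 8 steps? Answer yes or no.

no

step 1: 111111111000
step 2: 111111111100
step 3: 111111111110
step 4: 111111111111
step 5: 111111111111  (fixed point — unchanged through step 8)
step 8 is 111111111111, still not uniform 0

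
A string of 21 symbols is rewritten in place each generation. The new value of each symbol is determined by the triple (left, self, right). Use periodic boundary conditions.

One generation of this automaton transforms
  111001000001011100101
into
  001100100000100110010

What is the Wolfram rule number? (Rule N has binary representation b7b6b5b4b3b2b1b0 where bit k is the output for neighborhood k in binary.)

position 0: 111 → 0  (bit 7 = 0)
position 2: 110 → 1  (bit 6 = 1)
position 12: 101 → 1  (bit 5 = 1)
position 3: 100 → 1  (bit 4 = 1)
position 13: 011 → 0  (bit 3 = 0)
position 5: 010 → 0  (bit 2 = 0)
position 4: 001 → 0  (bit 1 = 0)
position 7: 000 → 0  (bit 0 = 0)
bits b7..b0 = 01110000 = 112

112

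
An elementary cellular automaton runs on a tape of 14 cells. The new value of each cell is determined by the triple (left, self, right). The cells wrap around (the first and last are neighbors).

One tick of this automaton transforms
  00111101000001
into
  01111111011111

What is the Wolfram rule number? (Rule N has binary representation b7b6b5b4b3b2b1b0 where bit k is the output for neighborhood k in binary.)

position 3: 111 → 1  (bit 7 = 1)
position 5: 110 → 1  (bit 6 = 1)
position 6: 101 → 1  (bit 5 = 1)
position 0: 100 → 0  (bit 4 = 0)
position 2: 011 → 1  (bit 3 = 1)
position 7: 010 → 1  (bit 2 = 1)
position 1: 001 → 1  (bit 1 = 1)
position 9: 000 → 1  (bit 0 = 1)
bits b7..b0 = 11101111 = 239

239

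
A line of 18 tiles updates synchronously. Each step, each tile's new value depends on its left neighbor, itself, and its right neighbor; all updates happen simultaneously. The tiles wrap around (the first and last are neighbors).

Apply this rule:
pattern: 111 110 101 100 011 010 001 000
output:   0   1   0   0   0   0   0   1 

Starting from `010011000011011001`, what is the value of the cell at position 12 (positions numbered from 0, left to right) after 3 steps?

1

000001011001001000
111100001000000011
000101100011111000
position 12 holds 1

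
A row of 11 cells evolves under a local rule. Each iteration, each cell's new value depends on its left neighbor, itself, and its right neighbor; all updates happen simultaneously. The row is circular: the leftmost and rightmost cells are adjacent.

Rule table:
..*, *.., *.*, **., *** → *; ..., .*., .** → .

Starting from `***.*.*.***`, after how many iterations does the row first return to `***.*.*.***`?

****.*.*.**
*****.*.*.*
******.*.*.
.******.*.*
*.******.*.
.*.******.*
*.*.******.
.*.*.******
*.*.*.*****
**.*.*.****
***.*.*.***

11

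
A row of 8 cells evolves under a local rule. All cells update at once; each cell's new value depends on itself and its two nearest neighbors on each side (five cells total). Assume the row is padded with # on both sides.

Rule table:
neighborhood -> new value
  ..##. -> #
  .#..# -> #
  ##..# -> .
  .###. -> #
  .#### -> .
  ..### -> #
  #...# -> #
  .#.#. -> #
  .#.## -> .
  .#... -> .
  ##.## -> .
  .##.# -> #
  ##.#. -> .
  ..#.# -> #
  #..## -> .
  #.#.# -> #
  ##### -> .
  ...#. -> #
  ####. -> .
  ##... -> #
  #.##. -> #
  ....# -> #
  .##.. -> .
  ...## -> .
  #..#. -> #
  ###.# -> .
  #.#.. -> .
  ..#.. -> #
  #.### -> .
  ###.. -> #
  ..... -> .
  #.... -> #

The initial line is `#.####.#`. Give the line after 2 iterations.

........
##....#.

##....#.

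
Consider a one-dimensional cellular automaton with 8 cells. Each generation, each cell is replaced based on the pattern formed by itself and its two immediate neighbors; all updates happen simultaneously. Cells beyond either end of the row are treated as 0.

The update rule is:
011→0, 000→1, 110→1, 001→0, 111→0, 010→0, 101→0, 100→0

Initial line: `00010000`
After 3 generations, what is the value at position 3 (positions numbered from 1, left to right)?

0

11000111
01010001
00000100
position 3 holds 0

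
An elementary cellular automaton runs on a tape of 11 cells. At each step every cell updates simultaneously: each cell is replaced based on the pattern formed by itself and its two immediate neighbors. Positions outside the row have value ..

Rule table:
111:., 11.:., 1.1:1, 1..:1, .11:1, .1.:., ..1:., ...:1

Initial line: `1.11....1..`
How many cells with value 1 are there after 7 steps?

6

.11.111..11
.1.11..1.1.
..11.1..1.1
1.1.1.1..1.
.1.1.1.1..1
..1.1.1.1..
1..1.1.1.11
count of 1: 6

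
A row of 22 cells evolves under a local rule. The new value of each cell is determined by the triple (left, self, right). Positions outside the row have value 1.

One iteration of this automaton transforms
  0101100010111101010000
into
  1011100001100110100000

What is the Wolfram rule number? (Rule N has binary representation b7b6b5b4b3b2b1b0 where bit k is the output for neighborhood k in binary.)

104

position 11: 111 → 0  (bit 7 = 0)
position 4: 110 → 1  (bit 6 = 1)
position 0: 101 → 1  (bit 5 = 1)
position 5: 100 → 0  (bit 4 = 0)
position 3: 011 → 1  (bit 3 = 1)
position 1: 010 → 0  (bit 2 = 0)
position 7: 001 → 0  (bit 1 = 0)
position 6: 000 → 0  (bit 0 = 0)
bits b7..b0 = 01101000 = 104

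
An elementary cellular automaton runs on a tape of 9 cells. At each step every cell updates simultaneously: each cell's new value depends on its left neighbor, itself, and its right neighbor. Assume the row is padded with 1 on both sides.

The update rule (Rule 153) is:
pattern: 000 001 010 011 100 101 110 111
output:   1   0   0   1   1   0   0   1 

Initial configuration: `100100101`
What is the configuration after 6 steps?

101101101

step 1: 010010001
step 2: 001001101
step 3: 100101001
step 4: 010000101
step 5: 001110001
step 6: 101101101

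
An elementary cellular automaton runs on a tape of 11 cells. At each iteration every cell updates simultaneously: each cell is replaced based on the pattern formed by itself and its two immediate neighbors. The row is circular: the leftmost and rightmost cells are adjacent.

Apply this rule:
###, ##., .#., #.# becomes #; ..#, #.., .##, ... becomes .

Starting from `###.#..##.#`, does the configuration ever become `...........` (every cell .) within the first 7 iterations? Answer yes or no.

no

#####...##.
.####....##
#.###.....#
##.##......
.##.#......
..###......
...##......
iteration 7 is ...##......, still not uniform .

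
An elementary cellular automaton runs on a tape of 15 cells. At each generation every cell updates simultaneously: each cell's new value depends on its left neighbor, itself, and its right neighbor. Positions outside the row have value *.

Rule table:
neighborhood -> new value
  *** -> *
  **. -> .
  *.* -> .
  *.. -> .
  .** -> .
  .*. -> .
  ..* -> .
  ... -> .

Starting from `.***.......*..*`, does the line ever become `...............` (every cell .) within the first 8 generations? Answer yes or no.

yes

..*............
...............
all cells are . at generation 2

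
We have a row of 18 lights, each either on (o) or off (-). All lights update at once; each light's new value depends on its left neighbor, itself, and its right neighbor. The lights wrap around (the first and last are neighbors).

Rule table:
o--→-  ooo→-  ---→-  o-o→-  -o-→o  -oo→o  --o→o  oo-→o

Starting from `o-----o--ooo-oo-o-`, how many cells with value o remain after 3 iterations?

iteration 1: o----oo-oo-o-oo-o-
iteration 2: o---ooo-oo-o-oo-o-
iteration 3: o--oo-o-oo-o-oo-o-
count of o: 10

10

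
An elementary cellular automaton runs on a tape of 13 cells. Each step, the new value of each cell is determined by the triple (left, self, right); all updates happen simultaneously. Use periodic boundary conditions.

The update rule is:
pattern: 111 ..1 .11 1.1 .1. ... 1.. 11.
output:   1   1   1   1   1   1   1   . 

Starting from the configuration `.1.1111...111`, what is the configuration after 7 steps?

.11111.111111

111111.11111.
11111.11111.1
1111.11111.11
111.11111.111
11.11111.1111
1.11111.11111
.11111.111111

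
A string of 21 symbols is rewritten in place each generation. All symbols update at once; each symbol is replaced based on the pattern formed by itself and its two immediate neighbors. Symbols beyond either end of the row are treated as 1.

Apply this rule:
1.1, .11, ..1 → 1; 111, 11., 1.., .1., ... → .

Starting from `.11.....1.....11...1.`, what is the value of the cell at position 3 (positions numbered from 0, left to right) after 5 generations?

generation 1: 11.....1.....11...1.1
generation 2: ......1.....11...1.11
generation 3: .....1.....11...1.11.
generation 4: ....1.....11...1.11.1
generation 5: ...1.....11...1.11.11
position 3 holds 1

1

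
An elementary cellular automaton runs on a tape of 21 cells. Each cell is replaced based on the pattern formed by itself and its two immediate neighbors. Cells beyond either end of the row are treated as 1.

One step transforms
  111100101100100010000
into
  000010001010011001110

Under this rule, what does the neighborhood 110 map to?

At position 3 the neighborhood is 110; the next row has 0 there.

0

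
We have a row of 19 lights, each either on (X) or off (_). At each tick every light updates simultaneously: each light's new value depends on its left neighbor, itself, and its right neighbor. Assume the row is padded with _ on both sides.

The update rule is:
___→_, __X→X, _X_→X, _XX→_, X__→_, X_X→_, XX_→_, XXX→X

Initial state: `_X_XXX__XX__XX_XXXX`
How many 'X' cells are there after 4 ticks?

5

tick 1: XX__X__X___X____XX_
tick 2: ___XX_XX__XX___X___
tick 3: __X______X____XX___
tick 4: _XX_____XX___X_____
count of X: 5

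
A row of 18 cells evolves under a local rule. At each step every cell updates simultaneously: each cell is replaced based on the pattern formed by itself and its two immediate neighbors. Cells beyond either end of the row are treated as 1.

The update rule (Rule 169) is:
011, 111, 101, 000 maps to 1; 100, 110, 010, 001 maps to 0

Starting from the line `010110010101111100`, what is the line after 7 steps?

111001101000000111

step 1: 101100001011111000
step 2: 011001100111110010
step 3: 110001000111100001
step 4: 100100010111001101
step 5: 000001001110001011
step 6: 011100001100100111
step 7: 111001101000000111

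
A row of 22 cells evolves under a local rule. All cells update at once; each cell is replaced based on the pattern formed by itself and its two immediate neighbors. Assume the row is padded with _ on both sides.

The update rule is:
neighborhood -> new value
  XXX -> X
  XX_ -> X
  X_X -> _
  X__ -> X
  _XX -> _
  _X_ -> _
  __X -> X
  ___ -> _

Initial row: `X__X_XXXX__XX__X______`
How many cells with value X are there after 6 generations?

generation 1: _XX___XXXXX_XXX_X_____
generation 2: X_XX_X_XXXX__XX__X____
generation 3: ___X____XXXXX_XXX_X___
generation 4: __X_X__X_XXXX__XX__X__
generation 5: _X___XX___XXXXX_XXX_X_
generation 6: X_X_X_XX_X_XXXX__XX__X
count of X: 13

13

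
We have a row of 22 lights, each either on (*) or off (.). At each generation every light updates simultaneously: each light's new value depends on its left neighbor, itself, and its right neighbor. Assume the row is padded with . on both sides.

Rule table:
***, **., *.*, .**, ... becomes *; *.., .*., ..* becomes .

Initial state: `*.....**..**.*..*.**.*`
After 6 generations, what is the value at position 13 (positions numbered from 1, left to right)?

generation 1: ..***.**..***....****.
generation 2: *.******..***.**.****.
generation 3: .*******..***********.
generation 4: .*******..***********.  (fixed point — unchanged through generation 6)
position 13 holds *

*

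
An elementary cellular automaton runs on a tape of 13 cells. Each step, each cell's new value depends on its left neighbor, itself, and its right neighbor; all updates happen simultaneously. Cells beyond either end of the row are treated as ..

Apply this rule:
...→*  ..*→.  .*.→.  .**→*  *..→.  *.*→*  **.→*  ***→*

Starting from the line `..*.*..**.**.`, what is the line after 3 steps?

****..******.

*..*...*****.
.....*.*****.
****..******.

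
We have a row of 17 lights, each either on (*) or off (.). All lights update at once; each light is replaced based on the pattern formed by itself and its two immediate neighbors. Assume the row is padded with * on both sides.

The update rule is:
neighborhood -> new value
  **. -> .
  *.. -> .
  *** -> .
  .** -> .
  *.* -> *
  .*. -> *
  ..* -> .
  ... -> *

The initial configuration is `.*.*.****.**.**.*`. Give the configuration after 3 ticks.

*****....*..*..*.
......**.*..*..**
.****...**..*....

.****...**..*....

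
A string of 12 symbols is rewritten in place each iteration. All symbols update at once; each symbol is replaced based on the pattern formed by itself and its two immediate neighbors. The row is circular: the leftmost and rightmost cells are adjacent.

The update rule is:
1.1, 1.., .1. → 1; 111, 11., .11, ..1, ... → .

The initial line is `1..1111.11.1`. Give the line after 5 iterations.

.1.....1..1.
.11....11.11
1..1.....1..
11.11....11.
..1..1.....1

..1..1.....1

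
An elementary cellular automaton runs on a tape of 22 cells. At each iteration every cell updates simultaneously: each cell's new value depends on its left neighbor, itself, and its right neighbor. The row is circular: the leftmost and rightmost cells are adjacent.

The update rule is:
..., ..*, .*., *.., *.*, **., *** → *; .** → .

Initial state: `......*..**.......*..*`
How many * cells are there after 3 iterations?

*********.************
**********.***********
***********.**********
count of *: 21

21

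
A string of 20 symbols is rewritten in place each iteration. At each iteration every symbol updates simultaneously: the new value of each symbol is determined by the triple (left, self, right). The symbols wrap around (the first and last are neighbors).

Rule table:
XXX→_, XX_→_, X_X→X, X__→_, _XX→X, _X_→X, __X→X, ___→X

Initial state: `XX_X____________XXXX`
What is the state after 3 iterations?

___XX__XXXXXXXXXXXX_

iteration 1: __XX_XXXXXXXXXXXX___
iteration 2: XXX_XX____________XX
iteration 3: ___XX__XXXXXXXXXXXX_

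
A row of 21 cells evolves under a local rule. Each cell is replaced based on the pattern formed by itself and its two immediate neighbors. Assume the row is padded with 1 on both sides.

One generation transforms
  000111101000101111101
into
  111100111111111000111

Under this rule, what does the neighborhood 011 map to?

At position 3 the neighborhood is 011; the next row has 1 there.

1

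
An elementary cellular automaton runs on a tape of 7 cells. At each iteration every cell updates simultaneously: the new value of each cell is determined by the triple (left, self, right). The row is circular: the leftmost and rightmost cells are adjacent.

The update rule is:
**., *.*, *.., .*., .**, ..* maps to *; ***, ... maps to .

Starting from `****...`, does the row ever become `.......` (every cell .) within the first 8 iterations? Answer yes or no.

*..**.*
*******
.......
all cells are . at iteration 3

yes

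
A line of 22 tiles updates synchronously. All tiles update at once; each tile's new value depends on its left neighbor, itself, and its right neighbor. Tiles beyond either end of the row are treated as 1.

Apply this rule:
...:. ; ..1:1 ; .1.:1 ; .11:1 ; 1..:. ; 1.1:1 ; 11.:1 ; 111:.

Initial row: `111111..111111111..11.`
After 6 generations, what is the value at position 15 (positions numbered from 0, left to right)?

.....1.11.......1.1111
....11111......1111...
...11...1.....11..1..1
..111..11....111.11.11
.11.1.111...11.111111.
1111111.1..11111....11
position 15 holds 1

1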